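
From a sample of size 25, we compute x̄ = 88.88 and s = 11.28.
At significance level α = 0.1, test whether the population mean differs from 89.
One-sample t-test:
H₀: μ = 89
H₁: μ ≠ 89
df = n - 1 = 24
t = (x̄ - μ₀) / (s/√n) = (88.88 - 89) / (11.28/√25) = -0.053
p-value = 0.9580

Since p-value > α = 0.1, we fail to reject H₀.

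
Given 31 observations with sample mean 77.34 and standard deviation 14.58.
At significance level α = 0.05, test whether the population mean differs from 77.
One-sample t-test:
H₀: μ = 77
H₁: μ ≠ 77
df = n - 1 = 30
t = (x̄ - μ₀) / (s/√n) = (77.34 - 77) / (14.58/√31) = 0.130
p-value = 0.8976

Since p-value > α = 0.05, we fail to reject H₀.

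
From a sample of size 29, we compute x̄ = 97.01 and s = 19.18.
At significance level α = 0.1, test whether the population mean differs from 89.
One-sample t-test:
H₀: μ = 89
H₁: μ ≠ 89
df = n - 1 = 28
t = (x̄ - μ₀) / (s/√n) = (97.01 - 89) / (19.18/√29) = 2.249
p-value = 0.0326

Since p-value < α = 0.1, we reject H₀.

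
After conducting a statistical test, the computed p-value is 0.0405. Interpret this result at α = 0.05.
Since p = 0.0405 < α = 0.05, reject H₀.
There is sufficient evidence to reject the null hypothesis; the result is statistically significant at the 0.05 level.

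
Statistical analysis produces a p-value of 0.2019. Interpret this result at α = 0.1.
Since p = 0.2019 > α = 0.1, fail to reject H₀.
There is insufficient evidence to reject the null hypothesis; the result is not statistically significant at the 0.1 level.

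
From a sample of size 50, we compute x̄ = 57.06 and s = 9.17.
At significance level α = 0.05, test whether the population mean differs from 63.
One-sample t-test:
H₀: μ = 63
H₁: μ ≠ 63
df = n - 1 = 49
t = (x̄ - μ₀) / (s/√n) = (57.06 - 63) / (9.17/√50) = -4.580
p-value < 0.0001

Since p-value < α = 0.05, we reject H₀.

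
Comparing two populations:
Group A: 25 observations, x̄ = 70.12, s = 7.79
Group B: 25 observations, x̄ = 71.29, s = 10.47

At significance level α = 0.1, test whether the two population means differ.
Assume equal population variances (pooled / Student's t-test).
Student's two-sample t-test (equal variances):
H₀: μ₁ = μ₂
H₁: μ₁ ≠ μ₂
df = n₁ + n₂ - 2 = 48
Pooled variance s_p² = [(n₁-1)s₁² + (n₂-1)s₂²] / (n₁ + n₂ - 2) = [(24)(7.79²) + (24)(10.47²)] / 48 = 85.1525
SE = √(s_p²(1/n₁ + 1/n₂)) = √(85.1525 × (1/25 + 1/25)) = 2.6100
t = (x̄₁ - x̄₂) / SE = (70.12 - 71.29) / 2.6100 = -1.17 / 2.6100 = -0.448
p-value = 0.6560

Since p-value > α = 0.1, we fail to reject H₀.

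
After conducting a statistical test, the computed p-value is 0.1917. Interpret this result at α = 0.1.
Since p = 0.1917 > α = 0.1, fail to reject H₀.
There is insufficient evidence to reject the null hypothesis; the result is not statistically significant at the 0.1 level.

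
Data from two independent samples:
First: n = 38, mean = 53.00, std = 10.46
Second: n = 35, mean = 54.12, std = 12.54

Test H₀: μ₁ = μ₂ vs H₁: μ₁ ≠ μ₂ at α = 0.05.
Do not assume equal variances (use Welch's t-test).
Welch's two-sample t-test:
H₀: μ₁ = μ₂
H₁: μ₁ ≠ μ₂
s₁²/n₁ = 10.46²/38 = 2.8793,  s₂²/n₂ = 12.54²/35 = 4.4929
SE = √(s₁²/n₁ + s₂²/n₂) = √(2.8793 + 4.4929) = 2.7152
df (Welch-Satterthwaite) = (s₁²/n₁ + s₂²/n₂)² / [(s₁²/n₁)²/(n₁-1) + (s₂²/n₂)²/(n₂-1)] ≈ 66.46
t = (x̄₁ - x̄₂) / SE = (53.00 - 54.12) / 2.7152 = -1.12 / 2.7152 = -0.412
p-value = 0.6813

Since p-value > α = 0.05, we fail to reject H₀.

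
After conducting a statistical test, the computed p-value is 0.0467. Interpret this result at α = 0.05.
Since p = 0.0467 < α = 0.05, reject H₀.
There is sufficient evidence to reject the null hypothesis; the result is statistically significant at the 0.05 level.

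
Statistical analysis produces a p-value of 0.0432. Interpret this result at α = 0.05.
Since p = 0.0432 < α = 0.05, reject H₀.
There is sufficient evidence to reject the null hypothesis; the result is statistically significant at the 0.05 level.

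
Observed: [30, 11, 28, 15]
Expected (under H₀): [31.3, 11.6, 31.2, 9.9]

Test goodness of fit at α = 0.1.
Chi-square goodness of fit test:
H₀: observed counts match expected distribution
H₁: observed counts differ from expected distribution
df = k - 1 = 3
χ² = Σ(O - E)²/E
   = (30 - 31.3)²/31.3 + (11 - 11.6)²/11.6 + (28 - 31.2)²/31.2 + (15 - 9.9)²/9.9
   = 0.054 + 0.031 + 0.328 + 2.627
   = 3.04
p-value = 0.3854

Since p-value > α = 0.1, we fail to reject H₀.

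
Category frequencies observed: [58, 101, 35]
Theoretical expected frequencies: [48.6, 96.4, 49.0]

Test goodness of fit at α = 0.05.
Chi-square goodness of fit test:
H₀: observed counts match expected distribution
H₁: observed counts differ from expected distribution
df = k - 1 = 2
χ² = Σ(O - E)²/E
   = (58 - 48.6)²/48.6 + (101 - 96.4)²/96.4 + (35 - 49.0)²/49.0
   = 1.818 + 0.220 + 4.000
   = 6.04
p-value = 0.0489

Since p-value < α = 0.05, we reject H₀.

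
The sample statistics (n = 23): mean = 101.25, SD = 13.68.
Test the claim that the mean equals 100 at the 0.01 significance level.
One-sample t-test:
H₀: μ = 100
H₁: μ ≠ 100
df = n - 1 = 22
t = (x̄ - μ₀) / (s/√n) = (101.25 - 100) / (13.68/√23) = 0.438
p-value = 0.6655

Since p-value > α = 0.01, we fail to reject H₀.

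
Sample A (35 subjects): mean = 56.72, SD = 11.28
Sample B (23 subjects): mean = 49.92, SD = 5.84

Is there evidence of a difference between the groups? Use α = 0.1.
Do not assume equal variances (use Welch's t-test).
Welch's two-sample t-test:
H₀: μ₁ = μ₂
H₁: μ₁ ≠ μ₂
s₁²/n₁ = 11.28²/35 = 3.6354,  s₂²/n₂ = 5.84²/23 = 1.4829
SE = √(s₁²/n₁ + s₂²/n₂) = √(3.6354 + 1.4829) = 2.2624
df (Welch-Satterthwaite) = (s₁²/n₁ + s₂²/n₂)² / [(s₁²/n₁)²/(n₁-1) + (s₂²/n₂)²/(n₂-1)] ≈ 53.61
t = (x̄₁ - x̄₂) / SE = (56.72 - 49.92) / 2.2624 = 6.80 / 2.2624 = 3.006
p-value = 0.0040

Since p-value < α = 0.1, we reject H₀.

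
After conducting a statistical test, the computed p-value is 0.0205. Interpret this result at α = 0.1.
Since p = 0.0205 < α = 0.1, reject H₀.
There is sufficient evidence to reject the null hypothesis; the result is statistically significant at the 0.1 level.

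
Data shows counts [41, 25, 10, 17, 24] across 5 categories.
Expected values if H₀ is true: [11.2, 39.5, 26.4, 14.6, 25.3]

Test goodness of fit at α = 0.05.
Chi-square goodness of fit test:
H₀: observed counts match expected distribution
H₁: observed counts differ from expected distribution
df = k - 1 = 4
χ² = Σ(O - E)²/E
   = (41 - 11.2)²/11.2 + (25 - 39.5)²/39.5 + (10 - 26.4)²/26.4 + (17 - 14.6)²/14.6 + (24 - 25.3)²/25.3
   = 79.289 + 5.323 + 10.188 + 0.395 + 0.067
   = 95.26
p-value < 0.0001

Since p-value < α = 0.05, we reject H₀.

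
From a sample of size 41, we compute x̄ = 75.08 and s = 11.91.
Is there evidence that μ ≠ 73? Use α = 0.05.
One-sample t-test:
H₀: μ = 73
H₁: μ ≠ 73
df = n - 1 = 40
t = (x̄ - μ₀) / (s/√n) = (75.08 - 73) / (11.91/√41) = 1.118
p-value = 0.2701

Since p-value > α = 0.05, we fail to reject H₀.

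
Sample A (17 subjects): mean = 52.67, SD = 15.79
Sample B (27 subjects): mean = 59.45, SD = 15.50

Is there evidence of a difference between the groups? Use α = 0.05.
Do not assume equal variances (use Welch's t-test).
Welch's two-sample t-test:
H₀: μ₁ = μ₂
H₁: μ₁ ≠ μ₂
s₁²/n₁ = 15.79²/17 = 14.6661,  s₂²/n₂ = 15.50²/27 = 8.8981
SE = √(s₁²/n₁ + s₂²/n₂) = √(14.6661 + 8.8981) = 4.8543
df (Welch-Satterthwaite) = (s₁²/n₁ + s₂²/n₂)² / [(s₁²/n₁)²/(n₁-1) + (s₂²/n₂)²/(n₂-1)] ≈ 33.68
t = (x̄₁ - x̄₂) / SE = (52.67 - 59.45) / 4.8543 = -6.78 / 4.8543 = -1.397
p-value = 0.1716

Since p-value > α = 0.05, we fail to reject H₀.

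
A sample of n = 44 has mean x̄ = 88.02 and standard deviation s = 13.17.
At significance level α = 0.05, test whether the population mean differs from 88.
One-sample t-test:
H₀: μ = 88
H₁: μ ≠ 88
df = n - 1 = 43
t = (x̄ - μ₀) / (s/√n) = (88.02 - 88) / (13.17/√44) = 0.010
p-value = 0.9920

Since p-value > α = 0.05, we fail to reject H₀.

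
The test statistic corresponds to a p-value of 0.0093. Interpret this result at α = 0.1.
Since p = 0.0093 < α = 0.1, reject H₀.
There is sufficient evidence to reject the null hypothesis; the result is statistically significant at the 0.1 level.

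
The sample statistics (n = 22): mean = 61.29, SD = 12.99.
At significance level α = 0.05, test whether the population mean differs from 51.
One-sample t-test:
H₀: μ = 51
H₁: μ ≠ 51
df = n - 1 = 21
t = (x̄ - μ₀) / (s/√n) = (61.29 - 51) / (12.99/√22) = 3.716
p-value = 0.0013

Since p-value < α = 0.05, we reject H₀.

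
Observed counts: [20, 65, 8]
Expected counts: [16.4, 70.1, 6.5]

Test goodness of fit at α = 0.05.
Chi-square goodness of fit test:
H₀: observed counts match expected distribution
H₁: observed counts differ from expected distribution
df = k - 1 = 2
χ² = Σ(O - E)²/E
   = (20 - 16.4)²/16.4 + (65 - 70.1)²/70.1 + (8 - 6.5)²/6.5
   = 0.790 + 0.371 + 0.346
   = 1.51
p-value = 0.4706

Since p-value > α = 0.05, we fail to reject H₀.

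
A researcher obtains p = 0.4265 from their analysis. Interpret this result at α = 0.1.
Since p = 0.4265 > α = 0.1, fail to reject H₀.
There is insufficient evidence to reject the null hypothesis; the result is not statistically significant at the 0.1 level.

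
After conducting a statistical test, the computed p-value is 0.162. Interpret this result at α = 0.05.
Since p = 0.162 > α = 0.05, fail to reject H₀.
There is insufficient evidence to reject the null hypothesis; the result is not statistically significant at the 0.05 level.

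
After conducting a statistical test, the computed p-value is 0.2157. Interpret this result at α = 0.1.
Since p = 0.2157 > α = 0.1, fail to reject H₀.
There is insufficient evidence to reject the null hypothesis; the result is not statistically significant at the 0.1 level.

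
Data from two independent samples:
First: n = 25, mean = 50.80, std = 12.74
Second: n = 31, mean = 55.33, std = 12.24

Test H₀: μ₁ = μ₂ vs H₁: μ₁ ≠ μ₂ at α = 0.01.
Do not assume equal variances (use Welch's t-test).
Welch's two-sample t-test:
H₀: μ₁ = μ₂
H₁: μ₁ ≠ μ₂
s₁²/n₁ = 12.74²/25 = 6.4923,  s₂²/n₂ = 12.24²/31 = 4.8328
SE = √(s₁²/n₁ + s₂²/n₂) = √(6.4923 + 4.8328) = 3.3653
df (Welch-Satterthwaite) = (s₁²/n₁ + s₂²/n₂)² / [(s₁²/n₁)²/(n₁-1) + (s₂²/n₂)²/(n₂-1)] ≈ 50.60
t = (x̄₁ - x̄₂) / SE = (50.80 - 55.33) / 3.3653 = -4.53 / 3.3653 = -1.346
p-value = 0.1843

Since p-value > α = 0.01, we fail to reject H₀.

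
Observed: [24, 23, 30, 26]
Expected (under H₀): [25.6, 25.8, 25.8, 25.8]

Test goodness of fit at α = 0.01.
Chi-square goodness of fit test:
H₀: observed counts match expected distribution
H₁: observed counts differ from expected distribution
df = k - 1 = 3
χ² = Σ(O - E)²/E
   = (24 - 25.6)²/25.6 + (23 - 25.8)²/25.8 + (30 - 25.8)²/25.8 + (26 - 25.8)²/25.8
   = 0.100 + 0.304 + 0.684 + 0.002
   = 1.09
p-value = 0.7797

Since p-value > α = 0.01, we fail to reject H₀.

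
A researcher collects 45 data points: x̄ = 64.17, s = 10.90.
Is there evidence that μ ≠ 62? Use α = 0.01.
One-sample t-test:
H₀: μ = 62
H₁: μ ≠ 62
df = n - 1 = 44
t = (x̄ - μ₀) / (s/√n) = (64.17 - 62) / (10.90/√45) = 1.335
p-value = 0.1886

Since p-value > α = 0.01, we fail to reject H₀.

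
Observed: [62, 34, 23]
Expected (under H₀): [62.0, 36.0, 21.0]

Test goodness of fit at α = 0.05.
Chi-square goodness of fit test:
H₀: observed counts match expected distribution
H₁: observed counts differ from expected distribution
df = k - 1 = 2
χ² = Σ(O - E)²/E
   = (62 - 62.0)²/62.0 + (34 - 36.0)²/36.0 + (23 - 21.0)²/21.0
   = 0.000 + 0.111 + 0.190
   = 0.30
p-value = 0.8600

Since p-value > α = 0.05, we fail to reject H₀.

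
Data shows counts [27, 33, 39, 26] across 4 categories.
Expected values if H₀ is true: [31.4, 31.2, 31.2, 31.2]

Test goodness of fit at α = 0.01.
Chi-square goodness of fit test:
H₀: observed counts match expected distribution
H₁: observed counts differ from expected distribution
df = k - 1 = 3
χ² = Σ(O - E)²/E
   = (27 - 31.4)²/31.4 + (33 - 31.2)²/31.2 + (39 - 31.2)²/31.2 + (26 - 31.2)²/31.2
   = 0.617 + 0.104 + 1.950 + 0.867
   = 3.54
p-value = 0.3160

Since p-value > α = 0.01, we fail to reject H₀.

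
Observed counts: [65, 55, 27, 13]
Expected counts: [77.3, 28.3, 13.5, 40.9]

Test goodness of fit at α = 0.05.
Chi-square goodness of fit test:
H₀: observed counts match expected distribution
H₁: observed counts differ from expected distribution
df = k - 1 = 3
χ² = Σ(O - E)²/E
   = (65 - 77.3)²/77.3 + (55 - 28.3)²/28.3 + (27 - 13.5)²/13.5 + (13 - 40.9)²/40.9
   = 1.957 + 25.190 + 13.500 + 19.032
   = 59.68
p-value < 0.0001

Since p-value < α = 0.05, we reject H₀.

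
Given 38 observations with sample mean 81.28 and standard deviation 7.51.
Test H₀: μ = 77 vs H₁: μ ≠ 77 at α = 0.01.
One-sample t-test:
H₀: μ = 77
H₁: μ ≠ 77
df = n - 1 = 37
t = (x̄ - μ₀) / (s/√n) = (81.28 - 77) / (7.51/√38) = 3.513
p-value = 0.0012

Since p-value < α = 0.01, we reject H₀.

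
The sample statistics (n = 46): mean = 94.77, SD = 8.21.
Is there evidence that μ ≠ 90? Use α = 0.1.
One-sample t-test:
H₀: μ = 90
H₁: μ ≠ 90
df = n - 1 = 45
t = (x̄ - μ₀) / (s/√n) = (94.77 - 90) / (8.21/√46) = 3.941
p-value = 0.0003

Since p-value < α = 0.1, we reject H₀.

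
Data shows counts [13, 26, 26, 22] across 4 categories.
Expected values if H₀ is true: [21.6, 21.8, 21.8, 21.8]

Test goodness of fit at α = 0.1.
Chi-square goodness of fit test:
H₀: observed counts match expected distribution
H₁: observed counts differ from expected distribution
df = k - 1 = 3
χ² = Σ(O - E)²/E
   = (13 - 21.6)²/21.6 + (26 - 21.8)²/21.8 + (26 - 21.8)²/21.8 + (22 - 21.8)²/21.8
   = 3.424 + 0.809 + 0.809 + 0.002
   = 5.04
p-value = 0.1686

Since p-value > α = 0.1, we fail to reject H₀.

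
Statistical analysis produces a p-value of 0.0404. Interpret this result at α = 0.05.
Since p = 0.0404 < α = 0.05, reject H₀.
There is sufficient evidence to reject the null hypothesis; the result is statistically significant at the 0.05 level.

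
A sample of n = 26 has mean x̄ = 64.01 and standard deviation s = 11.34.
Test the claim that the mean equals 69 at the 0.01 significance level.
One-sample t-test:
H₀: μ = 69
H₁: μ ≠ 69
df = n - 1 = 25
t = (x̄ - μ₀) / (s/√n) = (64.01 - 69) / (11.34/√26) = -2.244
p-value = 0.0339

Since p-value > α = 0.01, we fail to reject H₀.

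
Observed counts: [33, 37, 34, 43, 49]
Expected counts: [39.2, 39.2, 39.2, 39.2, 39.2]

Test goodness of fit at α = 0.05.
Chi-square goodness of fit test:
H₀: observed counts match expected distribution
H₁: observed counts differ from expected distribution
df = k - 1 = 4
χ² = Σ(O - E)²/E
   = (33 - 39.2)²/39.2 + (37 - 39.2)²/39.2 + (34 - 39.2)²/39.2 + (43 - 39.2)²/39.2 + (49 - 39.2)²/39.2
   = 0.981 + 0.123 + 0.690 + 0.368 + 2.450
   = 4.61
p-value = 0.3294

Since p-value > α = 0.05, we fail to reject H₀.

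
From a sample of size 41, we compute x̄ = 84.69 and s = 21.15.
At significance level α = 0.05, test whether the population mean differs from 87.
One-sample t-test:
H₀: μ = 87
H₁: μ ≠ 87
df = n - 1 = 40
t = (x̄ - μ₀) / (s/√n) = (84.69 - 87) / (21.15/√41) = -0.699
p-value = 0.4884

Since p-value > α = 0.05, we fail to reject H₀.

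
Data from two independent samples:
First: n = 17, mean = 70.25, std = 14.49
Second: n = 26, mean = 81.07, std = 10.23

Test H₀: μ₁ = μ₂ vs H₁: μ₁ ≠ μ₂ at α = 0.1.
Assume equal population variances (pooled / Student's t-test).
Student's two-sample t-test (equal variances):
H₀: μ₁ = μ₂
H₁: μ₁ ≠ μ₂
df = n₁ + n₂ - 2 = 41
Pooled variance s_p² = [(n₁-1)s₁² + (n₂-1)s₂²] / (n₁ + n₂ - 2) = [(16)(14.49²) + (25)(10.23²)] / 41 = 145.7484
SE = √(s_p²(1/n₁ + 1/n₂)) = √(145.7484 × (1/17 + 1/26)) = 3.7655
t = (x̄₁ - x̄₂) / SE = (70.25 - 81.07) / 3.7655 = -10.82 / 3.7655 = -2.873
p-value = 0.0064

Since p-value < α = 0.1, we reject H₀.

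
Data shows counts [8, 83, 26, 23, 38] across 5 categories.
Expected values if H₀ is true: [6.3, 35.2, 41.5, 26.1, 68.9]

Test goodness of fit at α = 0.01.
Chi-square goodness of fit test:
H₀: observed counts match expected distribution
H₁: observed counts differ from expected distribution
df = k - 1 = 4
χ² = Σ(O - E)²/E
   = (8 - 6.3)²/6.3 + (83 - 35.2)²/35.2 + (26 - 41.5)²/41.5 + (23 - 26.1)²/26.1 + (38 - 68.9)²/68.9
   = 0.459 + 64.910 + 5.789 + 0.368 + 13.858
   = 85.38
p-value < 0.0001

Since p-value < α = 0.01, we reject H₀.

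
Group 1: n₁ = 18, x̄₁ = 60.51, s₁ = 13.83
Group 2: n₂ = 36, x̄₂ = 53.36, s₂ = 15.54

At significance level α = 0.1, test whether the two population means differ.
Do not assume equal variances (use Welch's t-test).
Welch's two-sample t-test:
H₀: μ₁ = μ₂
H₁: μ₁ ≠ μ₂
s₁²/n₁ = 13.83²/18 = 10.6260,  s₂²/n₂ = 15.54²/36 = 6.7081
SE = √(s₁²/n₁ + s₂²/n₂) = √(10.6260 + 6.7081) = 4.1634
df (Welch-Satterthwaite) = (s₁²/n₁ + s₂²/n₂)² / [(s₁²/n₁)²/(n₁-1) + (s₂²/n₂)²/(n₂-1)] ≈ 37.90
t = (x̄₁ - x̄₂) / SE = (60.51 - 53.36) / 4.1634 = 7.15 / 4.1634 = 1.717
p-value = 0.0941

Since p-value < α = 0.1, we reject H₀.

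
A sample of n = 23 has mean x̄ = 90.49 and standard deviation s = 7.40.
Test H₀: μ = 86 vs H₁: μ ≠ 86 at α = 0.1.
One-sample t-test:
H₀: μ = 86
H₁: μ ≠ 86
df = n - 1 = 22
t = (x̄ - μ₀) / (s/√n) = (90.49 - 86) / (7.40/√23) = 2.910
p-value = 0.0081

Since p-value < α = 0.1, we reject H₀.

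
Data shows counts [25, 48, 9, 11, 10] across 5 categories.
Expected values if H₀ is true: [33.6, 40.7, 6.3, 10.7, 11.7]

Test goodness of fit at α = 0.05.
Chi-square goodness of fit test:
H₀: observed counts match expected distribution
H₁: observed counts differ from expected distribution
df = k - 1 = 4
χ² = Σ(O - E)²/E
   = (25 - 33.6)²/33.6 + (48 - 40.7)²/40.7 + (9 - 6.3)²/6.3 + (11 - 10.7)²/10.7 + (10 - 11.7)²/11.7
   = 2.201 + 1.309 + 1.157 + 0.008 + 0.247
   = 4.92
p-value = 0.2953

Since p-value > α = 0.05, we fail to reject H₀.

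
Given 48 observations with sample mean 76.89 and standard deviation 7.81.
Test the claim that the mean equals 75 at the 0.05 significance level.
One-sample t-test:
H₀: μ = 75
H₁: μ ≠ 75
df = n - 1 = 47
t = (x̄ - μ₀) / (s/√n) = (76.89 - 75) / (7.81/√48) = 1.677
p-value = 0.1003

Since p-value > α = 0.05, we fail to reject H₀.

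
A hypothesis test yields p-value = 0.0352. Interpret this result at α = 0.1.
Since p = 0.0352 < α = 0.1, reject H₀.
There is sufficient evidence to reject the null hypothesis; the result is statistically significant at the 0.1 level.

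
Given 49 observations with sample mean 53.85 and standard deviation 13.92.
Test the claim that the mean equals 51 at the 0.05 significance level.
One-sample t-test:
H₀: μ = 51
H₁: μ ≠ 51
df = n - 1 = 48
t = (x̄ - μ₀) / (s/√n) = (53.85 - 51) / (13.92/√49) = 1.433
p-value = 0.1583

Since p-value > α = 0.05, we fail to reject H₀.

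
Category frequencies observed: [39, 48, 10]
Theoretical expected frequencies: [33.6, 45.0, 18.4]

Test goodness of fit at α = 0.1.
Chi-square goodness of fit test:
H₀: observed counts match expected distribution
H₁: observed counts differ from expected distribution
df = k - 1 = 2
χ² = Σ(O - E)²/E
   = (39 - 33.6)²/33.6 + (48 - 45.0)²/45.0 + (10 - 18.4)²/18.4
   = 0.868 + 0.200 + 3.835
   = 4.90
p-value = 0.0862

Since p-value < α = 0.1, we reject H₀.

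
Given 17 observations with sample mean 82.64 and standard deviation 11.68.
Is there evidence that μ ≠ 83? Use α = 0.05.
One-sample t-test:
H₀: μ = 83
H₁: μ ≠ 83
df = n - 1 = 16
t = (x̄ - μ₀) / (s/√n) = (82.64 - 83) / (11.68/√17) = -0.127
p-value = 0.9005

Since p-value > α = 0.05, we fail to reject H₀.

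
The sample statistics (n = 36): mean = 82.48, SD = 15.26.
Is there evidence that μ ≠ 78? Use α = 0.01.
One-sample t-test:
H₀: μ = 78
H₁: μ ≠ 78
df = n - 1 = 35
t = (x̄ - μ₀) / (s/√n) = (82.48 - 78) / (15.26/√36) = 1.761
p-value = 0.0869

Since p-value > α = 0.01, we fail to reject H₀.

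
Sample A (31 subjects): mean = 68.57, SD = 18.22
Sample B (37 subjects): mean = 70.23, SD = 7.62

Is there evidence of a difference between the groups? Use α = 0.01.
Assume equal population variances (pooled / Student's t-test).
Student's two-sample t-test (equal variances):
H₀: μ₁ = μ₂
H₁: μ₁ ≠ μ₂
df = n₁ + n₂ - 2 = 66
Pooled variance s_p² = [(n₁-1)s₁² + (n₂-1)s₂²] / (n₁ + n₂ - 2) = [(30)(18.22²) + (36)(7.62²)] / 66 = 182.5662
SE = √(s_p²(1/n₁ + 1/n₂)) = √(182.5662 × (1/31 + 1/37)) = 3.2899
t = (x̄₁ - x̄₂) / SE = (68.57 - 70.23) / 3.2899 = -1.66 / 3.2899 = -0.505
p-value = 0.6155

Since p-value > α = 0.01, we fail to reject H₀.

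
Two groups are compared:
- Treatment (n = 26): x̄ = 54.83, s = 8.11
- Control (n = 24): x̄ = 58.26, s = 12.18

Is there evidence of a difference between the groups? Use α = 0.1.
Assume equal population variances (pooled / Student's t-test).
Student's two-sample t-test (equal variances):
H₀: μ₁ = μ₂
H₁: μ₁ ≠ μ₂
df = n₁ + n₂ - 2 = 48
Pooled variance s_p² = [(n₁-1)s₁² + (n₂-1)s₂²] / (n₁ + n₂ - 2) = [(25)(8.11²) + (23)(12.18²)] / 48 = 105.3418
SE = √(s_p²(1/n₁ + 1/n₂)) = √(105.3418 × (1/26 + 1/24)) = 2.9053
t = (x̄₁ - x̄₂) / SE = (54.83 - 58.26) / 2.9053 = -3.43 / 2.9053 = -1.181
p-value = 0.2436

Since p-value > α = 0.1, we fail to reject H₀.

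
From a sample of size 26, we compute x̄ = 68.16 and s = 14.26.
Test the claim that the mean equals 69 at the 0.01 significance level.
One-sample t-test:
H₀: μ = 69
H₁: μ ≠ 69
df = n - 1 = 25
t = (x̄ - μ₀) / (s/√n) = (68.16 - 69) / (14.26/√26) = -0.300
p-value = 0.7664

Since p-value > α = 0.01, we fail to reject H₀.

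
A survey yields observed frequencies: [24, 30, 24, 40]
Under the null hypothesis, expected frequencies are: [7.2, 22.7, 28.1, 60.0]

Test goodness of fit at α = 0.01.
Chi-square goodness of fit test:
H₀: observed counts match expected distribution
H₁: observed counts differ from expected distribution
df = k - 1 = 3
χ² = Σ(O - E)²/E
   = (24 - 7.2)²/7.2 + (30 - 22.7)²/22.7 + (24 - 28.1)²/28.1 + (40 - 60.0)²/60.0
   = 39.200 + 2.348 + 0.598 + 6.667
   = 48.81
p-value < 0.0001

Since p-value < α = 0.01, we reject H₀.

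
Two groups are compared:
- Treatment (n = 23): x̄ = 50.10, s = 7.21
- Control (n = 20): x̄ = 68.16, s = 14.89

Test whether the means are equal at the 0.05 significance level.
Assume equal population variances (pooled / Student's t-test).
Student's two-sample t-test (equal variances):
H₀: μ₁ = μ₂
H₁: μ₁ ≠ μ₂
df = n₁ + n₂ - 2 = 41
Pooled variance s_p² = [(n₁-1)s₁² + (n₂-1)s₂²] / (n₁ + n₂ - 2) = [(22)(7.21²) + (19)(14.89²)] / 41 = 130.6385
SE = √(s_p²(1/n₁ + 1/n₂)) = √(130.6385 × (1/23 + 1/20)) = 3.4945
t = (x̄₁ - x̄₂) / SE = (50.10 - 68.16) / 3.4945 = -18.06 / 3.4945 = -5.168
p-value < 0.0001

Since p-value < α = 0.05, we reject H₀.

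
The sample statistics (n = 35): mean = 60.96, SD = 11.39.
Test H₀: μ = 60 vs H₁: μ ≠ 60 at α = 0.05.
One-sample t-test:
H₀: μ = 60
H₁: μ ≠ 60
df = n - 1 = 34
t = (x̄ - μ₀) / (s/√n) = (60.96 - 60) / (11.39/√35) = 0.499
p-value = 0.6212

Since p-value > α = 0.05, we fail to reject H₀.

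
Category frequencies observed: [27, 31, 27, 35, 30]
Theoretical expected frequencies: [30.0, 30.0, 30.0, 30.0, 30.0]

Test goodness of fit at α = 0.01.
Chi-square goodness of fit test:
H₀: observed counts match expected distribution
H₁: observed counts differ from expected distribution
df = k - 1 = 4
χ² = Σ(O - E)²/E
   = (27 - 30.0)²/30.0 + (31 - 30.0)²/30.0 + (27 - 30.0)²/30.0 + (35 - 30.0)²/30.0 + (30 - 30.0)²/30.0
   = 0.300 + 0.033 + 0.300 + 0.833 + 0.000
   = 1.47
p-value = 0.8325

Since p-value > α = 0.01, we fail to reject H₀.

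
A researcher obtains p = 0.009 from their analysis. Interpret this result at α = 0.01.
Since p = 0.009 < α = 0.01, reject H₀.
There is sufficient evidence to reject the null hypothesis; the result is statistically significant at the 0.01 level.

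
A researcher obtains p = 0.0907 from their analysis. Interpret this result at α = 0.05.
Since p = 0.0907 > α = 0.05, fail to reject H₀.
There is insufficient evidence to reject the null hypothesis; the result is not statistically significant at the 0.05 level.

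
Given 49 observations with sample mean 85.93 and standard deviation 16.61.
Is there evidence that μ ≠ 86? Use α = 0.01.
One-sample t-test:
H₀: μ = 86
H₁: μ ≠ 86
df = n - 1 = 48
t = (x̄ - μ₀) / (s/√n) = (85.93 - 86) / (16.61/√49) = -0.030
p-value = 0.9766

Since p-value > α = 0.01, we fail to reject H₀.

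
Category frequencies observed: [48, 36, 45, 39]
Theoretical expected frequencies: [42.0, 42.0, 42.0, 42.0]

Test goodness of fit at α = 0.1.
Chi-square goodness of fit test:
H₀: observed counts match expected distribution
H₁: observed counts differ from expected distribution
df = k - 1 = 3
χ² = Σ(O - E)²/E
   = (48 - 42.0)²/42.0 + (36 - 42.0)²/42.0 + (45 - 42.0)²/42.0 + (39 - 42.0)²/42.0
   = 0.857 + 0.857 + 0.214 + 0.214
   = 2.14
p-value = 0.5433

Since p-value > α = 0.1, we fail to reject H₀.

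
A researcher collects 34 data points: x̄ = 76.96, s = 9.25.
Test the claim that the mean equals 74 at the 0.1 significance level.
One-sample t-test:
H₀: μ = 74
H₁: μ ≠ 74
df = n - 1 = 33
t = (x̄ - μ₀) / (s/√n) = (76.96 - 74) / (9.25/√34) = 1.866
p-value = 0.0710

Since p-value < α = 0.1, we reject H₀.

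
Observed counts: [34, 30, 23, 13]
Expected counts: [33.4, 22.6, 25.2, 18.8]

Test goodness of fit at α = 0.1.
Chi-square goodness of fit test:
H₀: observed counts match expected distribution
H₁: observed counts differ from expected distribution
df = k - 1 = 3
χ² = Σ(O - E)²/E
   = (34 - 33.4)²/33.4 + (30 - 22.6)²/22.6 + (23 - 25.2)²/25.2 + (13 - 18.8)²/18.8
   = 0.011 + 2.423 + 0.192 + 1.789
   = 4.42
p-value = 0.2200

Since p-value > α = 0.1, we fail to reject H₀.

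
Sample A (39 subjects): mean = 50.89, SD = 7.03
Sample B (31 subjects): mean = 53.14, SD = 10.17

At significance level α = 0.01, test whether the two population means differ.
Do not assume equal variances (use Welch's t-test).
Welch's two-sample t-test:
H₀: μ₁ = μ₂
H₁: μ₁ ≠ μ₂
s₁²/n₁ = 7.03²/39 = 1.2672,  s₂²/n₂ = 10.17²/31 = 3.3364
SE = √(s₁²/n₁ + s₂²/n₂) = √(1.2672 + 3.3364) = 2.1456
df (Welch-Satterthwaite) = (s₁²/n₁ + s₂²/n₂)² / [(s₁²/n₁)²/(n₁-1) + (s₂²/n₂)²/(n₂-1)] ≈ 51.28
t = (x̄₁ - x̄₂) / SE = (50.89 - 53.14) / 2.1456 = -2.25 / 2.1456 = -1.049
p-value = 0.2993

Since p-value > α = 0.01, we fail to reject H₀.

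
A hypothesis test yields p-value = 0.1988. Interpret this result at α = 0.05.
Since p = 0.1988 > α = 0.05, fail to reject H₀.
There is insufficient evidence to reject the null hypothesis; the result is not statistically significant at the 0.05 level.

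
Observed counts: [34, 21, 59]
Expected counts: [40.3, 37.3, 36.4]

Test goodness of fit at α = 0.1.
Chi-square goodness of fit test:
H₀: observed counts match expected distribution
H₁: observed counts differ from expected distribution
df = k - 1 = 2
χ² = Σ(O - E)²/E
   = (34 - 40.3)²/40.3 + (21 - 37.3)²/37.3 + (59 - 36.4)²/36.4
   = 0.985 + 7.123 + 14.032
   = 22.14
p-value < 0.0001

Since p-value < α = 0.1, we reject H₀.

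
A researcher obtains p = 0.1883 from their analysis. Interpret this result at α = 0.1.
Since p = 0.1883 > α = 0.1, fail to reject H₀.
There is insufficient evidence to reject the null hypothesis; the result is not statistically significant at the 0.1 level.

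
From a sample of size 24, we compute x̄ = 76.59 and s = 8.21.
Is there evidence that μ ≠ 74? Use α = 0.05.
One-sample t-test:
H₀: μ = 74
H₁: μ ≠ 74
df = n - 1 = 23
t = (x̄ - μ₀) / (s/√n) = (76.59 - 74) / (8.21/√24) = 1.545
p-value = 0.1359

Since p-value > α = 0.05, we fail to reject H₀.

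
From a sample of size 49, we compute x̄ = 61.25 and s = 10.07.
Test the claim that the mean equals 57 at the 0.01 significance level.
One-sample t-test:
H₀: μ = 57
H₁: μ ≠ 57
df = n - 1 = 48
t = (x̄ - μ₀) / (s/√n) = (61.25 - 57) / (10.07/√49) = 2.954
p-value = 0.0048

Since p-value < α = 0.01, we reject H₀.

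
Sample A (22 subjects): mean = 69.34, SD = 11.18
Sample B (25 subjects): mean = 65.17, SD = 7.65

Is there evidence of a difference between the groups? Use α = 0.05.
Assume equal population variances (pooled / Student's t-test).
Student's two-sample t-test (equal variances):
H₀: μ₁ = μ₂
H₁: μ₁ ≠ μ₂
df = n₁ + n₂ - 2 = 45
Pooled variance s_p² = [(n₁-1)s₁² + (n₂-1)s₂²] / (n₁ + n₂ - 2) = [(21)(11.18²) + (24)(7.65²)] / 45 = 89.5418
SE = √(s_p²(1/n₁ + 1/n₂)) = √(89.5418 × (1/22 + 1/25)) = 2.7662
t = (x̄₁ - x̄₂) / SE = (69.34 - 65.17) / 2.7662 = 4.17 / 2.7662 = 1.507
p-value = 0.1387

Since p-value > α = 0.05, we fail to reject H₀.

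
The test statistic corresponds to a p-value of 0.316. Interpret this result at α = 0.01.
Since p = 0.316 > α = 0.01, fail to reject H₀.
There is insufficient evidence to reject the null hypothesis; the result is not statistically significant at the 0.01 level.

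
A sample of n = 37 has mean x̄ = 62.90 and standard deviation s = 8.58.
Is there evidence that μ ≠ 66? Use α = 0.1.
One-sample t-test:
H₀: μ = 66
H₁: μ ≠ 66
df = n - 1 = 36
t = (x̄ - μ₀) / (s/√n) = (62.90 - 66) / (8.58/√37) = -2.198
p-value = 0.0345

Since p-value < α = 0.1, we reject H₀.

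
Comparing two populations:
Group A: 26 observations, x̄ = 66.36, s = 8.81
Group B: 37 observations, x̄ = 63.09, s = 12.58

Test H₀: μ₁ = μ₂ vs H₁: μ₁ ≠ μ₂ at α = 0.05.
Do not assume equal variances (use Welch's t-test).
Welch's two-sample t-test:
H₀: μ₁ = μ₂
H₁: μ₁ ≠ μ₂
s₁²/n₁ = 8.81²/26 = 2.9852,  s₂²/n₂ = 12.58²/37 = 4.2772
SE = √(s₁²/n₁ + s₂²/n₂) = √(2.9852 + 4.2772) = 2.6949
df (Welch-Satterthwaite) = (s₁²/n₁ + s₂²/n₂)² / [(s₁²/n₁)²/(n₁-1) + (s₂²/n₂)²/(n₂-1)] ≈ 61.00
t = (x̄₁ - x̄₂) / SE = (66.36 - 63.09) / 2.6949 = 3.27 / 2.6949 = 1.213
p-value = 0.2297

Since p-value > α = 0.05, we fail to reject H₀.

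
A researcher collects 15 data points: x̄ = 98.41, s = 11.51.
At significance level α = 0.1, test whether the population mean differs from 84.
One-sample t-test:
H₀: μ = 84
H₁: μ ≠ 84
df = n - 1 = 14
t = (x̄ - μ₀) / (s/√n) = (98.41 - 84) / (11.51/√15) = 4.849
p-value = 0.0003

Since p-value < α = 0.1, we reject H₀.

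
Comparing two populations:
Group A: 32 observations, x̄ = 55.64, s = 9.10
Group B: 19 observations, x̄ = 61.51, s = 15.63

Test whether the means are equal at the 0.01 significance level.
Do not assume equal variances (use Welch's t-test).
Welch's two-sample t-test:
H₀: μ₁ = μ₂
H₁: μ₁ ≠ μ₂
s₁²/n₁ = 9.10²/32 = 2.5878,  s₂²/n₂ = 15.63²/19 = 12.8577
SE = √(s₁²/n₁ + s₂²/n₂) = √(2.5878 + 12.8577) = 3.9301
df (Welch-Satterthwaite) = (s₁²/n₁ + s₂²/n₂)² / [(s₁²/n₁)²/(n₁-1) + (s₂²/n₂)²/(n₂-1)] ≈ 25.38
t = (x̄₁ - x̄₂) / SE = (55.64 - 61.51) / 3.9301 = -5.87 / 3.9301 = -1.494
p-value = 0.1476

Since p-value > α = 0.01, we fail to reject H₀.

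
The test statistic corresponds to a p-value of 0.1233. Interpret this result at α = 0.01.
Since p = 0.1233 > α = 0.01, fail to reject H₀.
There is insufficient evidence to reject the null hypothesis; the result is not statistically significant at the 0.01 level.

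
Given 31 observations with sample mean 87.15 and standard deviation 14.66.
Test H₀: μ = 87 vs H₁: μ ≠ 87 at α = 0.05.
One-sample t-test:
H₀: μ = 87
H₁: μ ≠ 87
df = n - 1 = 30
t = (x̄ - μ₀) / (s/√n) = (87.15 - 87) / (14.66/√31) = 0.057
p-value = 0.9549

Since p-value > α = 0.05, we fail to reject H₀.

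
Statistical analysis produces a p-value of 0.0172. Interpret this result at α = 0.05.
Since p = 0.0172 < α = 0.05, reject H₀.
There is sufficient evidence to reject the null hypothesis; the result is statistically significant at the 0.05 level.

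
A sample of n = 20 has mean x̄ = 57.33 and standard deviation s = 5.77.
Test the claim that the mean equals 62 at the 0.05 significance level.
One-sample t-test:
H₀: μ = 62
H₁: μ ≠ 62
df = n - 1 = 19
t = (x̄ - μ₀) / (s/√n) = (57.33 - 62) / (5.77/√20) = -3.620
p-value = 0.0018

Since p-value < α = 0.05, we reject H₀.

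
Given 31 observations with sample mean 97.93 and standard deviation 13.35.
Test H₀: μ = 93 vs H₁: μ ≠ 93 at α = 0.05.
One-sample t-test:
H₀: μ = 93
H₁: μ ≠ 93
df = n - 1 = 30
t = (x̄ - μ₀) / (s/√n) = (97.93 - 93) / (13.35/√31) = 2.056
p-value = 0.0486

Since p-value < α = 0.05, we reject H₀.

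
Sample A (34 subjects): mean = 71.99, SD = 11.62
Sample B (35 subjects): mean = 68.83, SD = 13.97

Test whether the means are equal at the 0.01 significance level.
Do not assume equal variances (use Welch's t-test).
Welch's two-sample t-test:
H₀: μ₁ = μ₂
H₁: μ₁ ≠ μ₂
s₁²/n₁ = 11.62²/34 = 3.9713,  s₂²/n₂ = 13.97²/35 = 5.5760
SE = √(s₁²/n₁ + s₂²/n₂) = √(3.9713 + 5.5760) = 3.0899
df (Welch-Satterthwaite) = (s₁²/n₁ + s₂²/n₂)² / [(s₁²/n₁)²/(n₁-1) + (s₂²/n₂)²/(n₂-1)] ≈ 65.46
t = (x̄₁ - x̄₂) / SE = (71.99 - 68.83) / 3.0899 = 3.16 / 3.0899 = 1.023
p-value = 0.3102

Since p-value > α = 0.01, we fail to reject H₀.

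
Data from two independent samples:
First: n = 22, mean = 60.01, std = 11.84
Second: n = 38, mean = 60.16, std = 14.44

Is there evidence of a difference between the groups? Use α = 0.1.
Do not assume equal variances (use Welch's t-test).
Welch's two-sample t-test:
H₀: μ₁ = μ₂
H₁: μ₁ ≠ μ₂
s₁²/n₁ = 11.84²/22 = 6.3721,  s₂²/n₂ = 14.44²/38 = 5.4872
SE = √(s₁²/n₁ + s₂²/n₂) = √(6.3721 + 5.4872) = 3.4437
df (Welch-Satterthwaite) = (s₁²/n₁ + s₂²/n₂)² / [(s₁²/n₁)²/(n₁-1) + (s₂²/n₂)²/(n₂-1)] ≈ 51.19
t = (x̄₁ - x̄₂) / SE = (60.01 - 60.16) / 3.4437 = -0.15 / 3.4437 = -0.044
p-value = 0.9654

Since p-value > α = 0.1, we fail to reject H₀.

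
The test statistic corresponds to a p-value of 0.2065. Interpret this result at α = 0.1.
Since p = 0.2065 > α = 0.1, fail to reject H₀.
There is insufficient evidence to reject the null hypothesis; the result is not statistically significant at the 0.1 level.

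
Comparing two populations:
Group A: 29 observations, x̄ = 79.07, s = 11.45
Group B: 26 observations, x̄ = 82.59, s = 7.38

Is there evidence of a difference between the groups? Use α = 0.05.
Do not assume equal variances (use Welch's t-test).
Welch's two-sample t-test:
H₀: μ₁ = μ₂
H₁: μ₁ ≠ μ₂
s₁²/n₁ = 11.45²/29 = 4.5208,  s₂²/n₂ = 7.38²/26 = 2.0948
SE = √(s₁²/n₁ + s₂²/n₂) = √(4.5208 + 2.0948) = 2.5721
df (Welch-Satterthwaite) = (s₁²/n₁ + s₂²/n₂)² / [(s₁²/n₁)²/(n₁-1) + (s₂²/n₂)²/(n₂-1)] ≈ 48.34
t = (x̄₁ - x̄₂) / SE = (79.07 - 82.59) / 2.5721 = -3.52 / 2.5721 = -1.369
p-value = 0.1775

Since p-value > α = 0.05, we fail to reject H₀.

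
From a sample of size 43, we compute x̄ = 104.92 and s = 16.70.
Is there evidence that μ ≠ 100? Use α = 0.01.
One-sample t-test:
H₀: μ = 100
H₁: μ ≠ 100
df = n - 1 = 42
t = (x̄ - μ₀) / (s/√n) = (104.92 - 100) / (16.70/√43) = 1.932
p-value = 0.0601

Since p-value > α = 0.01, we fail to reject H₀.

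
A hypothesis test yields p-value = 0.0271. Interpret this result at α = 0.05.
Since p = 0.0271 < α = 0.05, reject H₀.
There is sufficient evidence to reject the null hypothesis; the result is statistically significant at the 0.05 level.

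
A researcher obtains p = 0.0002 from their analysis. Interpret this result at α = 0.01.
Since p = 0.0002 < α = 0.01, reject H₀.
There is sufficient evidence to reject the null hypothesis; the result is statistically significant at the 0.01 level.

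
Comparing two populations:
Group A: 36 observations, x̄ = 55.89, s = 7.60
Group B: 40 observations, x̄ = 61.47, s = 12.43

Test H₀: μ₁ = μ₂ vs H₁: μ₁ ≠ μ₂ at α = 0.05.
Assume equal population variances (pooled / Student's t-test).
Student's two-sample t-test (equal variances):
H₀: μ₁ = μ₂
H₁: μ₁ ≠ μ₂
df = n₁ + n₂ - 2 = 74
Pooled variance s_p² = [(n₁-1)s₁² + (n₂-1)s₂²] / (n₁ + n₂ - 2) = [(35)(7.60²) + (39)(12.43²)] / 74 = 108.7472
SE = √(s_p²(1/n₁ + 1/n₂)) = √(108.7472 × (1/36 + 1/40)) = 2.3957
t = (x̄₁ - x̄₂) / SE = (55.89 - 61.47) / 2.3957 = -5.58 / 2.3957 = -2.329
p-value = 0.0226

Since p-value < α = 0.05, we reject H₀.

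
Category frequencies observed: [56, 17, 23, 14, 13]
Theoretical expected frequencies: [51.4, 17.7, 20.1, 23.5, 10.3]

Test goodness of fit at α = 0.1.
Chi-square goodness of fit test:
H₀: observed counts match expected distribution
H₁: observed counts differ from expected distribution
df = k - 1 = 4
χ² = Σ(O - E)²/E
   = (56 - 51.4)²/51.4 + (17 - 17.7)²/17.7 + (23 - 20.1)²/20.1 + (14 - 23.5)²/23.5 + (13 - 10.3)²/10.3
   = 0.412 + 0.028 + 0.418 + 3.840 + 0.708
   = 5.41
p-value = 0.2481

Since p-value > α = 0.1, we fail to reject H₀.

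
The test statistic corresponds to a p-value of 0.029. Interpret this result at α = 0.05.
Since p = 0.029 < α = 0.05, reject H₀.
There is sufficient evidence to reject the null hypothesis; the result is statistically significant at the 0.05 level.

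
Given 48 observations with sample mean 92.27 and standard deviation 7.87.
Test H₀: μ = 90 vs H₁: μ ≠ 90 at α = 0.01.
One-sample t-test:
H₀: μ = 90
H₁: μ ≠ 90
df = n - 1 = 47
t = (x̄ - μ₀) / (s/√n) = (92.27 - 90) / (7.87/√48) = 1.998
p-value = 0.0515

Since p-value > α = 0.01, we fail to reject H₀.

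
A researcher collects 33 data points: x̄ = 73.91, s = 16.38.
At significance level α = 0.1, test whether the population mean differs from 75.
One-sample t-test:
H₀: μ = 75
H₁: μ ≠ 75
df = n - 1 = 32
t = (x̄ - μ₀) / (s/√n) = (73.91 - 75) / (16.38/√33) = -0.382
p-value = 0.7048

Since p-value > α = 0.1, we fail to reject H₀.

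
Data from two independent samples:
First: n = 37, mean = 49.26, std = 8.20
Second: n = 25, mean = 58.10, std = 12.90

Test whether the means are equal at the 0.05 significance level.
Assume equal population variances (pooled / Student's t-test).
Student's two-sample t-test (equal variances):
H₀: μ₁ = μ₂
H₁: μ₁ ≠ μ₂
df = n₁ + n₂ - 2 = 60
Pooled variance s_p² = [(n₁-1)s₁² + (n₂-1)s₂²] / (n₁ + n₂ - 2) = [(36)(8.20²) + (24)(12.90²)] / 60 = 106.9080
SE = √(s_p²(1/n₁ + 1/n₂)) = √(106.9080 × (1/37 + 1/25)) = 2.6769
t = (x̄₁ - x̄₂) / SE = (49.26 - 58.10) / 2.6769 = -8.84 / 2.6769 = -3.302
p-value = 0.0016

Since p-value < α = 0.05, we reject H₀.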